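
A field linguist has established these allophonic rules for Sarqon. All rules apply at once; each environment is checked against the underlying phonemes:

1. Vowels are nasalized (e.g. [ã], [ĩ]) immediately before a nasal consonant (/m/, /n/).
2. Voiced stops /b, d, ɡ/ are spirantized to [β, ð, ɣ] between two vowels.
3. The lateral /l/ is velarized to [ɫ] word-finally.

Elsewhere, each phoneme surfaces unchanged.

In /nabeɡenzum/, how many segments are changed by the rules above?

4

Segments that undergo a rule: /b/ → [β] (rule 2); /ɡ/ → [ɣ] (rule 2); /e/ → [ẽ] (rule 1); /u/ → [ũ] (rule 1).
All other segments surface unchanged.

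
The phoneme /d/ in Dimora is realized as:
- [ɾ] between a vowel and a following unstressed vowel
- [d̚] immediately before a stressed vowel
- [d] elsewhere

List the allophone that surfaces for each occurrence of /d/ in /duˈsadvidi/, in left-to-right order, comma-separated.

[d], [d], [ɾ]

Occurrence 1 (position 1): no conditioning environment matches → elsewhere allophone [d].
Occurrence 2 (position 5): no conditioning environment matches → elsewhere allophone [d].
Occurrence 3 (position 8): between a vowel and a following unstressed vowel → [ɾ].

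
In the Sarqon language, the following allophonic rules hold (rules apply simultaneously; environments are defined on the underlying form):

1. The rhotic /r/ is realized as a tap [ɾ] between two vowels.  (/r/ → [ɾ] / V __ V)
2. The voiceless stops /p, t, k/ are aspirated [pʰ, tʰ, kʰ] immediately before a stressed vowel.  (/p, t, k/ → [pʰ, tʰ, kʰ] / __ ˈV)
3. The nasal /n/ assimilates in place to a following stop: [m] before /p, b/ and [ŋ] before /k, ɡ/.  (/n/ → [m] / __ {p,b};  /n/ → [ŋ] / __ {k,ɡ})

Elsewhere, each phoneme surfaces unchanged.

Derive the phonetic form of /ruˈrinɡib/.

[ruˈɾiŋɡib]

/r/ (word-initial): rule 1 targets it, but not between two vowels → unchanged [r].
/u/ stays [u].
/r/ (between /u/ and /i/): between two vowels, so rule 1 applies → [ɾ].
/i/ (between /r/ and /n/): no rule targets it → [i].
/n/ — between /i/ and /ɡ/, before a labial or velar stop — surfaces as [ŋ] (rule 3).
/ɡ/ stays [ɡ].
/i/ stays [i].
/b/ — not in any rule's target class → [b].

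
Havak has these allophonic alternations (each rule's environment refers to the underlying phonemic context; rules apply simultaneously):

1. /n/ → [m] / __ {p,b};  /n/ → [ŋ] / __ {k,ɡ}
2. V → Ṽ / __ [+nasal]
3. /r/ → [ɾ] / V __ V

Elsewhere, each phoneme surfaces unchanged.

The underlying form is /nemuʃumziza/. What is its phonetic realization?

[nẽmuʃũmziza]

/n/ — word-initial; rule 1 does not apply here → [n].
Rule 2 applies to /e/ (between /n/ and /m/: before a nasal consonant) → [ẽ].
/m/ (between /e/ and /u/): no rule targets it → [m].
/u/ (between /m/ and /ʃ/) fails the environment for rule 2, so it stays [u].
/ʃ/ — not in any rule's target class → [ʃ].
/u/ (between /ʃ/ and /m/) occurs before a nasal consonant → [ũ] by rule 2.
/m/ stays [m].
/z/ (between /m/ and /i/): no rule targets it → [z].
/i/ — between /z/ and /z/; rule 2 does not apply here → [i].
/z/ stays [z].
/a/ (word-final): rule 2 targets it, but not before a nasal consonant → unchanged [a].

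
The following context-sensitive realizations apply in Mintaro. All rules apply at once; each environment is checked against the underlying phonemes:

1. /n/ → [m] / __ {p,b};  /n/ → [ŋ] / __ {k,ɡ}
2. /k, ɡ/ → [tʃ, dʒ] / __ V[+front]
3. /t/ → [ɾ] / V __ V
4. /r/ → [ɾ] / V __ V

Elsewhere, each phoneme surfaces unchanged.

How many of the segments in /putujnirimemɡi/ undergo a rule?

Segments that undergo a rule: /t/ → [ɾ] (rule 3); /r/ → [ɾ] (rule 4); /ɡ/ → [dʒ] (rule 2).
All other segments surface unchanged.

3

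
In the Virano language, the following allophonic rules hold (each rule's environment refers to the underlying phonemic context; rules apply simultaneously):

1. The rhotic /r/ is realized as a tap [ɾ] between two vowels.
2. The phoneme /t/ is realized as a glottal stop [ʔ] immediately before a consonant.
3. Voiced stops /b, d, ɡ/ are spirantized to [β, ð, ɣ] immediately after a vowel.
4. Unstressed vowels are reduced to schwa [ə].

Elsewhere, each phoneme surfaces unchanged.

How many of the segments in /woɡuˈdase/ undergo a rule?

Segments that undergo a rule: /o/ → [ə] (rule 4); /ɡ/ → [ɣ] (rule 3); /u/ → [ə] (rule 4); /d/ → [ð] (rule 3); /e/ → [ə] (rule 4).
All other segments surface unchanged.

5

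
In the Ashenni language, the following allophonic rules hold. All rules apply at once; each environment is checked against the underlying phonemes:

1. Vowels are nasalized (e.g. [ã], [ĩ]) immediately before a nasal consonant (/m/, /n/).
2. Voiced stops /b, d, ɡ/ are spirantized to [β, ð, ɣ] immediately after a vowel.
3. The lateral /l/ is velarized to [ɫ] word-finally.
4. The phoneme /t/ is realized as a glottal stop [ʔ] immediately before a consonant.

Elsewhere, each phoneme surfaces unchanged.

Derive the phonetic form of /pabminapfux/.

[paβmĩnapfux]

/p/ (word-initial): no rule targets it → [p].
/a/ (between /p/ and /b/) fails the environment for rule 1, so it stays [a].
/b/ — between /a/ and /m/, immediately after a vowel — surfaces as [β] (rule 2).
/m/ — not in any rule's target class → [m].
/i/ (between /m/ and /n/) occurs before a nasal consonant → [ĩ] by rule 1.
/n/ (between /i/ and /a/): no rule targets it → [n].
/a/ — between /n/ and /p/; rule 1 does not apply here → [a].
/p/ (between /a/ and /f/) is unaffected → [p].
/f/ (between /p/ and /u/) is unaffected → [f].
/u/ (between /f/ and /x/) fails the environment for rule 1, so it stays [u].
/x/ stays [x].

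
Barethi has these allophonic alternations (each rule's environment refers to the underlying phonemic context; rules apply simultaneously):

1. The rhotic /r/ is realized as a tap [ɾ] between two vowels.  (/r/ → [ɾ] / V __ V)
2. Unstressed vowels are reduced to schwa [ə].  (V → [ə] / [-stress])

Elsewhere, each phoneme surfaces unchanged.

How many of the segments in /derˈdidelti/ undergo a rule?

3

Segments that undergo a rule: /e/ → [ə] (rule 2); /e/ → [ə] (rule 2); /i/ → [ə] (rule 2).
All other segments surface unchanged.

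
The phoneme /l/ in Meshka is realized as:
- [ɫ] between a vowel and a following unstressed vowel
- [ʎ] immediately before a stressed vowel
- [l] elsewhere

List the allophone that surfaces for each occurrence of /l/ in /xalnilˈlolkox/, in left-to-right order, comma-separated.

[l], [l], [ʎ], [l]

Occurrence 1 (position 3): no conditioning environment matches → elsewhere allophone [l].
Occurrence 2 (position 6): no conditioning environment matches → elsewhere allophone [l].
Occurrence 3 (position 7): immediately before a stressed vowel → [ʎ].
Occurrence 4 (position 9): no conditioning environment matches → elsewhere allophone [l].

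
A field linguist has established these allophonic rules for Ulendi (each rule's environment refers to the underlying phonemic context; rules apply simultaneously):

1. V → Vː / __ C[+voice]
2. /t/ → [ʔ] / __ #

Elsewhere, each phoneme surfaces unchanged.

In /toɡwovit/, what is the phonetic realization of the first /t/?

/t/ — word-initial; rule 2 does not apply here → [t].

[t]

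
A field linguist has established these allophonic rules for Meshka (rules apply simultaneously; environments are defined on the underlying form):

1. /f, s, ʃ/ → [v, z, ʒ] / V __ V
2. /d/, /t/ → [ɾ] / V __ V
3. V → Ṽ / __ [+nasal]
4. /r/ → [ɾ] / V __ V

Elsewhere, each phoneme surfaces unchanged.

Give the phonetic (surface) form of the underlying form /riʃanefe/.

[riʒãneve]

/r/ (word-initial): rule 4 targets it, but not between two vowels → unchanged [r].
/i/ — between /r/ and /ʃ/; rule 3 does not apply here → [i].
Rule 1 applies to /ʃ/ (between /i/ and /a/: between two vowels) → [ʒ].
Rule 3 applies to /a/ (between /ʃ/ and /n/: before a nasal consonant) → [ã].
/n/ — not in any rule's target class → [n].
/e/ — between /n/ and /f/; rule 3 does not apply here → [e].
/f/ (between /e/ and /e/): between two vowels, so rule 1 applies → [v].
/e/ (word-final) fails the environment for rule 3, so it stays [e].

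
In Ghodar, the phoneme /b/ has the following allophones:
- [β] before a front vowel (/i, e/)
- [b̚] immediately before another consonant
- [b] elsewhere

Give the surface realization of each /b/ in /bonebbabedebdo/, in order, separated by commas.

Occurrence 1 (position 1): no conditioning environment matches → elsewhere allophone [b].
Occurrence 2 (position 5): immediately before another consonant → [b̚].
Occurrence 3 (position 6): no conditioning environment matches → elsewhere allophone [b].
Occurrence 4 (position 8): before a front vowel (/i, e/) → [β].
Occurrence 5 (position 12): immediately before another consonant → [b̚].

[b], [b̚], [b], [β], [b̚]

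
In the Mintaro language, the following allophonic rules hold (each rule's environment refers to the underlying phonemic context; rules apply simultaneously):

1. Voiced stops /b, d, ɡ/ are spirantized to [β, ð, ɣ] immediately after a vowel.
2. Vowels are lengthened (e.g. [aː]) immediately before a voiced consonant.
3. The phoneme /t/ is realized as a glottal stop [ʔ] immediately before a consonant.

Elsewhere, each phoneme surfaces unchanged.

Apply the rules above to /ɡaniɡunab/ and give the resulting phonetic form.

[ɡaːniːɣuːnaːβ]

/ɡ/ — word-initial; rule 1 does not apply here → [ɡ].
/a/ meets the environment for rule 2 (before a voiced consonant) → [aː].
Rule 2 applies to /i/ (between /n/ and /ɡ/: before a voiced consonant) → [iː].
/ɡ/ meets the environment for rule 1 (immediately after a vowel) → [ɣ].
/u/ — between /ɡ/ and /n/, before a voiced consonant — surfaces as [uː] (rule 2).
Rule 2 applies to /a/ (between /n/ and /b/: before a voiced consonant) → [aː].
/b/ (word-final): immediately after a vowel, so rule 1 applies → [β].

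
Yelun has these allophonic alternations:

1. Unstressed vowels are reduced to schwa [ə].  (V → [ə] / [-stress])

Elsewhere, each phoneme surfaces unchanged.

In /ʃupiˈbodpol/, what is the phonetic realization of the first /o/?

/o/ (between /b/ and /d/) is in the target of rule 1 but the environment (in an unstressed syllable) is not met → [o].

[o]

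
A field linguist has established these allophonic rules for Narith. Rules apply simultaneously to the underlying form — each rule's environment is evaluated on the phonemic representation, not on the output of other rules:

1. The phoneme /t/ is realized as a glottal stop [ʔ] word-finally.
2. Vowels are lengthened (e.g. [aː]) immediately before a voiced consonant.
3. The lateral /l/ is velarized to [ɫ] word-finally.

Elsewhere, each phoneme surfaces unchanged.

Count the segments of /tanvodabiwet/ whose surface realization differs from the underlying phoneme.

5

Segments that undergo a rule: /a/ → [aː] (rule 2); /o/ → [oː] (rule 2); /a/ → [aː] (rule 2); /i/ → [iː] (rule 2); /t/ → [ʔ] (rule 1).
All other segments surface unchanged.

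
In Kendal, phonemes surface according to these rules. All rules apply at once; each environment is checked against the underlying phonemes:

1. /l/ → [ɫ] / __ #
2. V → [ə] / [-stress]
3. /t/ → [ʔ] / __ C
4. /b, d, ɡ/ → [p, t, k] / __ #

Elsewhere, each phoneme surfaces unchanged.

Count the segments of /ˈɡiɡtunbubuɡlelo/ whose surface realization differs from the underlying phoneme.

Segments that undergo a rule: /u/ → [ə] (rule 2); /u/ → [ə] (rule 2); /u/ → [ə] (rule 2); /e/ → [ə] (rule 2); /o/ → [ə] (rule 2).
All other segments surface unchanged.

5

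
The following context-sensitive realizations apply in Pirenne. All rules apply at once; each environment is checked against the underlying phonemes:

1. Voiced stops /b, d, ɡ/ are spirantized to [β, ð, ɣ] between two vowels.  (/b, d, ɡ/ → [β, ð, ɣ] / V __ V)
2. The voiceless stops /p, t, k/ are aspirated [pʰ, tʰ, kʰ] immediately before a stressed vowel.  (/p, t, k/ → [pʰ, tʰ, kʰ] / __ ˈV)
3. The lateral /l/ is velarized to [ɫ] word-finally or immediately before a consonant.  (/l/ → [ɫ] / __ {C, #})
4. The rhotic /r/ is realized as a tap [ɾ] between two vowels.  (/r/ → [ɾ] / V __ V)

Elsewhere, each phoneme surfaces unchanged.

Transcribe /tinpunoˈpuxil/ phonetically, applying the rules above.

/t/ (word-initial): rule 2 targets it, but not immediately before a stressed vowel → unchanged [t].
/i/ (between /t/ and /n/): no rule targets it → [i].
/n/ stays [n].
/p/ (between /n/ and /u/): rule 2 targets it, but not immediately before a stressed vowel → unchanged [p].
/u/ stays [u].
/n/ stays [n].
/o/ — not in any rule's target class → [o].
/p/ — between /o/ and /u/, immediately before a stressed vowel — surfaces as [pʰ] (rule 2).
/u/ (between /p/ and /x/): no rule targets it → [u].
/x/ (between /u/ and /i/) is unaffected → [x].
/i/ (between /x/ and /l/): no rule targets it → [i].
/l/ (word-final): word-finally or immediately before a consonant, so rule 3 applies → [ɫ].

[tinpunoˈpʰuxiɫ]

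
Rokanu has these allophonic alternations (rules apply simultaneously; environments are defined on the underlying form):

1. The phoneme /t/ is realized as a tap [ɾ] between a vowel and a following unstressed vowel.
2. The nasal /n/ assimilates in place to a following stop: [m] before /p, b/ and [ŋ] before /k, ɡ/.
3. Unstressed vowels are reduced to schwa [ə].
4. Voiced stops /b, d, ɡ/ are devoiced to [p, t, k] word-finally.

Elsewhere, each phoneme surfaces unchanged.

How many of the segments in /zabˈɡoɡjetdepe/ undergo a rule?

4

Segments that undergo a rule: /a/ → [ə] (rule 3); /e/ → [ə] (rule 3); /e/ → [ə] (rule 3); /e/ → [ə] (rule 3).
All other segments surface unchanged.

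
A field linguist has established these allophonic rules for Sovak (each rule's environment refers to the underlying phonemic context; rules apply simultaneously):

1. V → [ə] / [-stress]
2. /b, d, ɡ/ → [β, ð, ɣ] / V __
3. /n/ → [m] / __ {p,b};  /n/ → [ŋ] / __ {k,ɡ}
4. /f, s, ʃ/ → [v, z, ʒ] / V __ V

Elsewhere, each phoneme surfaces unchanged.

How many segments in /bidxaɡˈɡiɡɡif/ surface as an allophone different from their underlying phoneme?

Segments that undergo a rule: /i/ → [ə] (rule 1); /d/ → [ð] (rule 2); /a/ → [ə] (rule 1); /ɡ/ → [ɣ] (rule 2); /ɡ/ → [ɣ] (rule 2); /i/ → [ə] (rule 1).
All other segments surface unchanged.

6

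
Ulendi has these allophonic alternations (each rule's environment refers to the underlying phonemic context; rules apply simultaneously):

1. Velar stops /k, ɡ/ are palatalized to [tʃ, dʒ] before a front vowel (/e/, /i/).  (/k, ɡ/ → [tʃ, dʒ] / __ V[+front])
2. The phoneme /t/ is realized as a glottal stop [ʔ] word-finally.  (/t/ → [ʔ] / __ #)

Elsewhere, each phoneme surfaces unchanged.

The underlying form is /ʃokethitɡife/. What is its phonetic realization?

[ʃotʃethitdʒife]

/ʃ/ — not in any rule's target class → [ʃ].
/o/ stays [o].
/k/ — between /o/ and /e/, before a front vowel — surfaces as [tʃ] (rule 1).
/e/ stays [e].
/t/ (between /e/ and /h/) is in the target of rule 2 but the environment (word-finally) is not met → [t].
/h/ stays [h].
/i/ (between /h/ and /t/) is unaffected → [i].
/t/ (between /i/ and /ɡ/) is in the target of rule 2 but the environment (word-finally) is not met → [t].
Rule 1 applies to /ɡ/ (between /t/ and /i/: before a front vowel) → [dʒ].
/i/ stays [i].
/f/ stays [f].
/e/ stays [e].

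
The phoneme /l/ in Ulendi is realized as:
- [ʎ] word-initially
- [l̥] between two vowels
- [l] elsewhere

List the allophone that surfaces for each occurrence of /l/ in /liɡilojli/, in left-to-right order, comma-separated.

Occurrence 1 (position 1): word-initially → [ʎ].
Occurrence 2 (position 5): between two vowels → [l̥].
Occurrence 3 (position 8): no conditioning environment matches → elsewhere allophone [l].

[ʎ], [l̥], [l]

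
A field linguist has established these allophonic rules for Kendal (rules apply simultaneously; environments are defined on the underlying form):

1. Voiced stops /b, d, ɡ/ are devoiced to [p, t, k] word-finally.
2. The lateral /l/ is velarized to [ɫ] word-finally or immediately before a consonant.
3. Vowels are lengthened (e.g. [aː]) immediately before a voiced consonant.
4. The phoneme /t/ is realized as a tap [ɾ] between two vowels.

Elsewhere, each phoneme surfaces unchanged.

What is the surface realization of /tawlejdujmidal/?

[taːwleːjduːjmiːdaːɫ]

/t/ — word-initial; rule 4 does not apply here → [t].
/a/ meets the environment for rule 3 (before a voiced consonant) → [aː].
/w/ (between /a/ and /l/): no rule targets it → [w].
/l/ (between /w/ and /e/): rule 2 targets it, but not word-finally or immediately before a consonant → unchanged [l].
/e/ meets the environment for rule 3 (before a voiced consonant) → [eː].
/j/ — not in any rule's target class → [j].
/d/ (between /j/ and /u/) fails the environment for rule 1, so it stays [d].
/u/ (between /d/ and /j/) occurs before a voiced consonant → [uː] by rule 3.
/j/ (between /u/ and /m/): no rule targets it → [j].
/m/ (between /j/ and /i/): no rule targets it → [m].
/i/ (between /m/ and /d/) occurs before a voiced consonant → [iː] by rule 3.
/d/ — between /i/ and /a/; rule 1 does not apply here → [d].
Rule 3 applies to /a/ (between /d/ and /l/: before a voiced consonant) → [aː].
/l/ (word-final): word-finally or immediately before a consonant, so rule 2 applies → [ɫ].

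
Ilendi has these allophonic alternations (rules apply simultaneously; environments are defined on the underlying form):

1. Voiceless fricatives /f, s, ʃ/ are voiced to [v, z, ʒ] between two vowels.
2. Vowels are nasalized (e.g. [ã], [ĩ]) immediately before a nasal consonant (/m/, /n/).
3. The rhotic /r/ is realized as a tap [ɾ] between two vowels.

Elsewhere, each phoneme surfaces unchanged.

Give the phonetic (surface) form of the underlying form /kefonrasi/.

/k/ stays [k].
/e/ (between /k/ and /f/) fails the environment for rule 2, so it stays [e].
/f/ — between /e/ and /o/, between two vowels — surfaces as [v] (rule 1).
/o/ meets the environment for rule 2 (before a nasal consonant) → [õ].
/n/ stays [n].
/r/ (between /n/ and /a/) fails the environment for rule 3, so it stays [r].
/a/ (between /r/ and /s/): rule 2 targets it, but not before a nasal consonant → unchanged [a].
/s/ (between /a/ and /i/): between two vowels, so rule 1 applies → [z].
/i/ (word-final) fails the environment for rule 2, so it stays [i].

[kevõnrazi]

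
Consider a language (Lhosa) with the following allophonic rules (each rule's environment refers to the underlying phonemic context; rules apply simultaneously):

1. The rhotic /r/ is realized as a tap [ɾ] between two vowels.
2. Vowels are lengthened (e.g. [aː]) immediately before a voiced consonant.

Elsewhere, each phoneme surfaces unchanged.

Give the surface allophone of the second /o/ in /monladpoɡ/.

[oː]

/o/ meets the environment for rule 2 (before a voiced consonant) → [oː].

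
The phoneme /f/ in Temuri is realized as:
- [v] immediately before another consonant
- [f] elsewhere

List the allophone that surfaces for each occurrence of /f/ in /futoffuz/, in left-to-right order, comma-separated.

[f], [v], [f]

Occurrence 1 (position 1): no conditioning environment matches → elsewhere allophone [f].
Occurrence 2 (position 5): immediately before another consonant → [v].
Occurrence 3 (position 6): no conditioning environment matches → elsewhere allophone [f].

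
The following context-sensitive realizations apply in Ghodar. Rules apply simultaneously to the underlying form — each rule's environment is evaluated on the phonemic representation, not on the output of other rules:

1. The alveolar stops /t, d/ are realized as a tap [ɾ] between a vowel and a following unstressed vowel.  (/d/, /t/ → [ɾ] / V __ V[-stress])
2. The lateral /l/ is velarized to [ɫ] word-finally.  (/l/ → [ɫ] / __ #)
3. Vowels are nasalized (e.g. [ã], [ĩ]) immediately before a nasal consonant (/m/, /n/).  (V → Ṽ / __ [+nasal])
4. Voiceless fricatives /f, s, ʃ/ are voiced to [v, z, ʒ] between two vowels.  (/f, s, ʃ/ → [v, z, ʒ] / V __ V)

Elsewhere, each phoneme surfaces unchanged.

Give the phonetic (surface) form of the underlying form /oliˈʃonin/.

/o/ (word-initial) fails the environment for rule 3, so it stays [o].
/l/ (between /o/ and /i/): rule 2 targets it, but not word-finally → unchanged [l].
/i/ (between /l/ and /ʃ/) fails the environment for rule 3, so it stays [i].
/ʃ/ meets the environment for rule 4 (between two vowels) → [ʒ].
/o/ (between /ʃ/ and /n/): before a nasal consonant, so rule 3 applies → [õ].
/n/ stays [n].
/i/ — between /n/ and /n/, before a nasal consonant — surfaces as [ĩ] (rule 3).
/n/ (word-final) is unaffected → [n].

[oliˈʒõnĩn]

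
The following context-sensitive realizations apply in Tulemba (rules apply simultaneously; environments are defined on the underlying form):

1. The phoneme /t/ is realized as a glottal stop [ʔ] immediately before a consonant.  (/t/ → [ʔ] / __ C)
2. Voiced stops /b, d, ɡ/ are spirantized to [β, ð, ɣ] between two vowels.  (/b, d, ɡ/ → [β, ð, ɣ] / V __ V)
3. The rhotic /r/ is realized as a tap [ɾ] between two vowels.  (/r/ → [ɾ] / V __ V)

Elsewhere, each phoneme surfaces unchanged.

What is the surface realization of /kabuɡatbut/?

[kaβuɣaʔbut]

/k/ (word-initial): no rule targets it → [k].
/a/ stays [a].
/b/ — between /a/ and /u/, between two vowels — surfaces as [β] (rule 2).
/u/ (between /b/ and /ɡ/): no rule targets it → [u].
/ɡ/ — between /u/ and /a/, between two vowels — surfaces as [ɣ] (rule 2).
/a/ — not in any rule's target class → [a].
/t/ meets the environment for rule 1 (immediately before a consonant) → [ʔ].
/b/ — between /t/ and /u/; rule 2 does not apply here → [b].
/u/ (between /b/ and /t/): no rule targets it → [u].
/t/ (word-final) fails the environment for rule 1, so it stays [t].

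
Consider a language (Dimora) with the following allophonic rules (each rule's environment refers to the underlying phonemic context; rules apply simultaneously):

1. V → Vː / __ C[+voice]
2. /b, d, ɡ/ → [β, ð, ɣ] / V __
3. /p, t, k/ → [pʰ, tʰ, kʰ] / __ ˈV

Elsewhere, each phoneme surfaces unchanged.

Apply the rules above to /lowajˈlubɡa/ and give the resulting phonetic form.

Rule 1 applies to /o/ (between /l/ and /w/: before a voiced consonant) → [oː].
/a/ (between /w/ and /j/) occurs before a voiced consonant → [aː] by rule 1.
Rule 1 applies to /u/ (between /l/ and /b/: before a voiced consonant) → [uː].
/b/ meets the environment for rule 2 (immediately after a vowel) → [β].
/ɡ/ — between /b/ and /a/; rule 2 does not apply here → [ɡ].
/a/ — word-final; rule 1 does not apply here → [a].

[loːwaːjˈluːβɡa]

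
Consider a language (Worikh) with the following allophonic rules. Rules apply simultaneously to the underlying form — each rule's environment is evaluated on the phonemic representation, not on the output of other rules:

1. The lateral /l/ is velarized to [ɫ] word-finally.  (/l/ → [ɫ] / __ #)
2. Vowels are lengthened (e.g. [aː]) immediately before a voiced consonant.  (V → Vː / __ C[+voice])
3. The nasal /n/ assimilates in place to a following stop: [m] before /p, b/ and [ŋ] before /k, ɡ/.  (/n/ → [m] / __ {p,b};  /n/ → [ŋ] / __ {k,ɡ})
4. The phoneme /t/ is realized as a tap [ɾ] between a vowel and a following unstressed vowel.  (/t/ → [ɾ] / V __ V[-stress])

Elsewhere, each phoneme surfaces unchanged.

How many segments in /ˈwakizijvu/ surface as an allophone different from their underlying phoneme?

2

Segments that undergo a rule: /i/ → [iː] (rule 2); /i/ → [iː] (rule 2).
All other segments surface unchanged.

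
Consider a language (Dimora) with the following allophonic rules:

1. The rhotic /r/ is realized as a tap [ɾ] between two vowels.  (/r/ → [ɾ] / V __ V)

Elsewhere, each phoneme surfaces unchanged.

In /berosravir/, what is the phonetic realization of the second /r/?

/r/ (between /s/ and /a/) is in the target of rule 1 but the environment (between two vowels) is not met → [r].

[r]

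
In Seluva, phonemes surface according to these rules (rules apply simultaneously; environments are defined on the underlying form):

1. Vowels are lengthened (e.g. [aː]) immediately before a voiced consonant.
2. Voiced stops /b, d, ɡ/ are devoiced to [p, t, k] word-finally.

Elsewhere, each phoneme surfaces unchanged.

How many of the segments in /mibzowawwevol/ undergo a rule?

Segments that undergo a rule: /i/ → [iː] (rule 1); /o/ → [oː] (rule 1); /a/ → [aː] (rule 1); /e/ → [eː] (rule 1); /o/ → [oː] (rule 1).
All other segments surface unchanged.

5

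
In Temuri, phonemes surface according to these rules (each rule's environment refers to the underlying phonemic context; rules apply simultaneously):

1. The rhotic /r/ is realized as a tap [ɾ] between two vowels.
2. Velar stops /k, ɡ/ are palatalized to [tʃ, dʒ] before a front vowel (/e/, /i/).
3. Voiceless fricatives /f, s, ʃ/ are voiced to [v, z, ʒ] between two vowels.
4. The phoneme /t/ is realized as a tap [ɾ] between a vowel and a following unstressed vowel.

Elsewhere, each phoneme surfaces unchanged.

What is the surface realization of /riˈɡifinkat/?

/r/ (word-initial) is in the target of rule 1 but the environment (between two vowels) is not met → [r].
/i/ stays [i].
/ɡ/ — between /i/ and /i/, before a front vowel — surfaces as [dʒ] (rule 2).
/i/ (between /ɡ/ and /f/) is unaffected → [i].
/f/ (between /i/ and /i/): between two vowels, so rule 3 applies → [v].
/i/ — not in any rule's target class → [i].
/n/ (between /i/ and /k/): no rule targets it → [n].
/k/ (between /n/ and /a/): rule 2 targets it, but not before a front vowel → unchanged [k].
/a/ stays [a].
/t/ (word-final) is in the target of rule 4 but the environment (between a vowel and a following unstressed vowel) is not met → [t].

[riˈdʒivinkat]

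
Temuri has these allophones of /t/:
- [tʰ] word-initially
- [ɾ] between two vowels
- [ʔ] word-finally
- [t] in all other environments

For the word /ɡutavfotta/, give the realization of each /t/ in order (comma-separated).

[ɾ], [t], [t]

Occurrence 1 (position 3): between two vowels → [ɾ].
Occurrence 2 (position 8): no conditioning environment matches → elsewhere allophone [t].
Occurrence 3 (position 9): no conditioning environment matches → elsewhere allophone [t].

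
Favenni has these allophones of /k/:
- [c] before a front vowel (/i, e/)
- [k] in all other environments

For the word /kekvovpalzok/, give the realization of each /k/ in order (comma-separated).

[c], [k], [k]

Occurrence 1 (position 1): before a front vowel → [c].
Occurrence 2 (position 3): no conditioning environment matches → elsewhere allophone [k].
Occurrence 3 (position 12): no conditioning environment matches → elsewhere allophone [k].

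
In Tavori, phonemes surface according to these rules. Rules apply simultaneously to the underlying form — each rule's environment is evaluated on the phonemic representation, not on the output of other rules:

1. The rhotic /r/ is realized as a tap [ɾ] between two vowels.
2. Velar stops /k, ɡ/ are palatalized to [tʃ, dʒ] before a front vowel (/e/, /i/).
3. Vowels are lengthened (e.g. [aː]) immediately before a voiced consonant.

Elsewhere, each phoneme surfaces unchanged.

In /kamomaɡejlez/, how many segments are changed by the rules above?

6

Segments that undergo a rule: /a/ → [aː] (rule 3); /o/ → [oː] (rule 3); /a/ → [aː] (rule 3); /ɡ/ → [dʒ] (rule 2); /e/ → [eː] (rule 3); /e/ → [eː] (rule 3).
All other segments surface unchanged.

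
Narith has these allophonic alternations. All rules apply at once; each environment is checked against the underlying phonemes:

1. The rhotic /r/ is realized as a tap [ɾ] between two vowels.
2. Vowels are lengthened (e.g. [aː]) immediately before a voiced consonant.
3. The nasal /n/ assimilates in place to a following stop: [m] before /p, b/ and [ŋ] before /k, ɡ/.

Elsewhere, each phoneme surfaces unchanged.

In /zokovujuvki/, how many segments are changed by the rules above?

3

Segments that undergo a rule: /o/ → [oː] (rule 2); /u/ → [uː] (rule 2); /u/ → [uː] (rule 2).
All other segments surface unchanged.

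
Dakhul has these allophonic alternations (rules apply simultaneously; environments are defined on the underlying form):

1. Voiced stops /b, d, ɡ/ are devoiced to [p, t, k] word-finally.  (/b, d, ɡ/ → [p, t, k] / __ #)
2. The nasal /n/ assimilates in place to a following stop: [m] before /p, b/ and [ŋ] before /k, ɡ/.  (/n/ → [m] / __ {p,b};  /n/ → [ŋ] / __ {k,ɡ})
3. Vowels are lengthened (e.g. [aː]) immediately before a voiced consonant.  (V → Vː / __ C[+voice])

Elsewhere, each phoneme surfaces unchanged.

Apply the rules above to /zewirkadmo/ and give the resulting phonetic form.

/z/ (word-initial) is unaffected → [z].
/e/ (between /z/ and /w/): before a voiced consonant, so rule 3 applies → [eː].
/w/ (between /e/ and /i/): no rule targets it → [w].
/i/ (between /w/ and /r/): before a voiced consonant, so rule 3 applies → [iː].
/r/ (between /i/ and /k/): no rule targets it → [r].
/k/ stays [k].
/a/ meets the environment for rule 3 (before a voiced consonant) → [aː].
/d/ (between /a/ and /m/) fails the environment for rule 1, so it stays [d].
/m/ stays [m].
/o/ (word-final) fails the environment for rule 3, so it stays [o].

[zeːwiːrkaːdmo]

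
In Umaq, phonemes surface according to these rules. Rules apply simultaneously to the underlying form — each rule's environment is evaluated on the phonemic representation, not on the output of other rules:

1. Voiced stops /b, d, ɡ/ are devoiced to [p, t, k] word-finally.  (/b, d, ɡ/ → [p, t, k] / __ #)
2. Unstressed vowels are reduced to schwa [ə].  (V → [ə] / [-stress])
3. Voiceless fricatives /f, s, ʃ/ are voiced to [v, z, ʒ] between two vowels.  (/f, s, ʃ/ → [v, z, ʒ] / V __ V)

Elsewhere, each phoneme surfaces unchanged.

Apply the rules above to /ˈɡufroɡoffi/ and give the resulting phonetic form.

[ˈɡufrəɡəffə]

/ɡ/ — word-initial; rule 1 does not apply here → [ɡ].
/u/ (between /ɡ/ and /f/) fails the environment for rule 2, so it stays [u].
/f/ (between /u/ and /r/): rule 3 targets it, but not between two vowels → unchanged [f].
/o/ (between /r/ and /ɡ/): in an unstressed syllable, so rule 2 applies → [ə].
/ɡ/ — between /o/ and /o/; rule 1 does not apply here → [ɡ].
/o/ (between /ɡ/ and /f/): in an unstressed syllable, so rule 2 applies → [ə].
/f/ — between /o/ and /f/; rule 3 does not apply here → [f].
/f/ — between /f/ and /i/; rule 3 does not apply here → [f].
/i/ (word-final) occurs in an unstressed syllable → [ə] by rule 2.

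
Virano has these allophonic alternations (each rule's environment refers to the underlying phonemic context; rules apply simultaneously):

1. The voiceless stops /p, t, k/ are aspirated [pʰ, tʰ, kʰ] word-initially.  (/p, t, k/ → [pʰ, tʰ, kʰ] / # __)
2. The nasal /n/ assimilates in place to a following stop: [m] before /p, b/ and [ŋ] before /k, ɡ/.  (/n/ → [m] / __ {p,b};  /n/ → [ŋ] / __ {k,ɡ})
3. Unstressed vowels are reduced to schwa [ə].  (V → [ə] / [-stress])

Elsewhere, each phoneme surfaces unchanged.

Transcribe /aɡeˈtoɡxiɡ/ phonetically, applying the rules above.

[əɡəˈtoɡxəɡ]

/a/ (word-initial): in an unstressed syllable, so rule 3 applies → [ə].
/e/ meets the environment for rule 3 (in an unstressed syllable) → [ə].
/t/ (between /e/ and /o/) is in the target of rule 1 but the environment (word-initially) is not met → [t].
/o/ (between /t/ and /ɡ/) fails the environment for rule 3, so it stays [o].
Rule 3 applies to /i/ (between /x/ and /ɡ/: in an unstressed syllable) → [ə].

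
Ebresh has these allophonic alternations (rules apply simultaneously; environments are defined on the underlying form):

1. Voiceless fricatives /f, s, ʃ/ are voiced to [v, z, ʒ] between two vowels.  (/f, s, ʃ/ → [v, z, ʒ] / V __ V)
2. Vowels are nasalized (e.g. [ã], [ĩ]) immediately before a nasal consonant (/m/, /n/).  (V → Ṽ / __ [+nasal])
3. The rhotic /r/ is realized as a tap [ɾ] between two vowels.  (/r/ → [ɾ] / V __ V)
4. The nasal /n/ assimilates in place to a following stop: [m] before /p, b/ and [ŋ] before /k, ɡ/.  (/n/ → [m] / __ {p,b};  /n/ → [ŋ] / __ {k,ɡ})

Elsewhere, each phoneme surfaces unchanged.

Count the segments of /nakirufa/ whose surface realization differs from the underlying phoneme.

Segments that undergo a rule: /r/ → [ɾ] (rule 3); /f/ → [v] (rule 1).
All other segments surface unchanged.

2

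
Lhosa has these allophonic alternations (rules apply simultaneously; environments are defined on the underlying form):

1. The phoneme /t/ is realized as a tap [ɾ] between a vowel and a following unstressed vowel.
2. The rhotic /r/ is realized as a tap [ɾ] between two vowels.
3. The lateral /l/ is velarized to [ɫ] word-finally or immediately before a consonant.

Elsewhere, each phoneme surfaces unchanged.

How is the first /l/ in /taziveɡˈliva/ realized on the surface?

/l/ — between /ɡ/ and /i/; rule 3 does not apply here → [l].

[l]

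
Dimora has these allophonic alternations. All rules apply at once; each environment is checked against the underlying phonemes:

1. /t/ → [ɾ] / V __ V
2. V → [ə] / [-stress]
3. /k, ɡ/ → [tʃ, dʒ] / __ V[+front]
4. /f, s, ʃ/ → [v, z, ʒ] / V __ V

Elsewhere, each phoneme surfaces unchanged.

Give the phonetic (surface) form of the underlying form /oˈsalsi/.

Rule 2 applies to /o/ (word-initial: in an unstressed syllable) → [ə].
/s/ (between /o/ and /a/): between two vowels, so rule 4 applies → [z].
/a/ (between /s/ and /l/) is in the target of rule 2 but the environment (in an unstressed syllable) is not met → [a].
/l/ (between /a/ and /s/) is unaffected → [l].
/s/ (between /l/ and /i/): rule 4 targets it, but not between two vowels → unchanged [s].
/i/ meets the environment for rule 2 (in an unstressed syllable) → [ə].

[əˈzalsə]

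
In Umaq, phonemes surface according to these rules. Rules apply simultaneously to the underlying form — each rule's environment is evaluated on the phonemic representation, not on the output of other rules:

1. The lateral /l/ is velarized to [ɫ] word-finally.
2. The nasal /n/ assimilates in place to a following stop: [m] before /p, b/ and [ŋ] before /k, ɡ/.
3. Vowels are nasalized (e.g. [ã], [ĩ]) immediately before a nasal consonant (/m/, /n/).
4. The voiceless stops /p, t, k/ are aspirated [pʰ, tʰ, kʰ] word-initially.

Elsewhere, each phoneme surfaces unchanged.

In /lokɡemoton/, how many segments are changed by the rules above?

Segments that undergo a rule: /e/ → [ẽ] (rule 3); /o/ → [õ] (rule 3).
All other segments surface unchanged.

2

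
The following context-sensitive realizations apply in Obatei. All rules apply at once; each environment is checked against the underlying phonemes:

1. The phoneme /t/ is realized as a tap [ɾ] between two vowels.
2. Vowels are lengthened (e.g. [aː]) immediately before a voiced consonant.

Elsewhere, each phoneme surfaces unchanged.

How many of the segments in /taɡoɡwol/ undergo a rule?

3

Segments that undergo a rule: /a/ → [aː] (rule 2); /o/ → [oː] (rule 2); /o/ → [oː] (rule 2).
All other segments surface unchanged.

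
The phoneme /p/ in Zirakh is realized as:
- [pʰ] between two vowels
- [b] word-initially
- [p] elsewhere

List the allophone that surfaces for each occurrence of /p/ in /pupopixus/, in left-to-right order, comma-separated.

[b], [pʰ], [pʰ]

Occurrence 1 (position 1): word-initially → [b].
Occurrence 2 (position 3): between two vowels → [pʰ].
Occurrence 3 (position 5): between two vowels → [pʰ].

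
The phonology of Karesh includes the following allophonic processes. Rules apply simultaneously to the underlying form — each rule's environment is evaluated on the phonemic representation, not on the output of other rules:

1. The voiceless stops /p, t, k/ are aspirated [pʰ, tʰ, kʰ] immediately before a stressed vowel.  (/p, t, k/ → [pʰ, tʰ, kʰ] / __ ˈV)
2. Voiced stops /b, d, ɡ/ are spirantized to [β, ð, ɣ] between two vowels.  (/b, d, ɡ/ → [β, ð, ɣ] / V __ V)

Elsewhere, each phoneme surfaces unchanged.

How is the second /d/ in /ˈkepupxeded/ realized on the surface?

/d/ (word-final) is in the target of rule 2 but the environment (between two vowels) is not met → [d].

[d]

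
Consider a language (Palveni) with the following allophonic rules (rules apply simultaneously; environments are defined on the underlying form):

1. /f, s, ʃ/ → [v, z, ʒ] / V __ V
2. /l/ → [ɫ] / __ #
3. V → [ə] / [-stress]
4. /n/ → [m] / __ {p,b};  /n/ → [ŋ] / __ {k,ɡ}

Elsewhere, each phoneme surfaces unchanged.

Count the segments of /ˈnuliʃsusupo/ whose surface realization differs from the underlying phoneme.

Segments that undergo a rule: /i/ → [ə] (rule 3); /u/ → [ə] (rule 3); /s/ → [z] (rule 1); /u/ → [ə] (rule 3); /o/ → [ə] (rule 3).
All other segments surface unchanged.

5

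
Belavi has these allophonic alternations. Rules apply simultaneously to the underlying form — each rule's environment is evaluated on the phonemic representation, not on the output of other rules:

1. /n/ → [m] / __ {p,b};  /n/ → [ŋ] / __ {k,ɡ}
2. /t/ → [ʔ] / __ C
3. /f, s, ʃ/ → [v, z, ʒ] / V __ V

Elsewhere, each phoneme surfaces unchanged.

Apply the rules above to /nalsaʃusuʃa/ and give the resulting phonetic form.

[nalsaʒuzuʒa]

/n/ (word-initial): rule 1 targets it, but not before a labial or velar stop → unchanged [n].
/a/ — not in any rule's target class → [a].
/l/ stays [l].
/s/ (between /l/ and /a/) fails the environment for rule 3, so it stays [s].
/a/ (between /s/ and /ʃ/) is unaffected → [a].
Rule 3 applies to /ʃ/ (between /a/ and /u/: between two vowels) → [ʒ].
/u/ stays [u].
/s/ (between /u/ and /u/) occurs between two vowels → [z] by rule 3.
/u/ (between /s/ and /ʃ/) is unaffected → [u].
Rule 3 applies to /ʃ/ (between /u/ and /a/: between two vowels) → [ʒ].
/a/ — not in any rule's target class → [a].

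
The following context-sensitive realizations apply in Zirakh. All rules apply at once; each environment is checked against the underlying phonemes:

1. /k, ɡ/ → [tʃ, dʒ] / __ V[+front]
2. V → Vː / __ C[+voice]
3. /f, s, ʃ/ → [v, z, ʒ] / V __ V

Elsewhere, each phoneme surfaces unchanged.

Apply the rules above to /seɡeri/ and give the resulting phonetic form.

/s/ (word-initial) is in the target of rule 3 but the environment (between two vowels) is not met → [s].
/e/ (between /s/ and /ɡ/) occurs before a voiced consonant → [eː] by rule 2.
Rule 1 applies to /ɡ/ (between /e/ and /e/: before a front vowel) → [dʒ].
/e/ (between /ɡ/ and /r/) occurs before a voiced consonant → [eː] by rule 2.
/r/ (between /e/ and /i/): no rule targets it → [r].
/i/ (word-final): rule 2 targets it, but not before a voiced consonant → unchanged [i].

[seːdʒeːri]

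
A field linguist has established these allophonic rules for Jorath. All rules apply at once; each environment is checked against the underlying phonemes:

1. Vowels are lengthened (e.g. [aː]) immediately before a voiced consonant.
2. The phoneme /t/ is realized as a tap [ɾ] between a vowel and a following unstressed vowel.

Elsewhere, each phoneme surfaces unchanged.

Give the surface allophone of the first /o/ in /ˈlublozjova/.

/o/ (between /l/ and /z/) occurs before a voiced consonant → [oː] by rule 1.

[oː]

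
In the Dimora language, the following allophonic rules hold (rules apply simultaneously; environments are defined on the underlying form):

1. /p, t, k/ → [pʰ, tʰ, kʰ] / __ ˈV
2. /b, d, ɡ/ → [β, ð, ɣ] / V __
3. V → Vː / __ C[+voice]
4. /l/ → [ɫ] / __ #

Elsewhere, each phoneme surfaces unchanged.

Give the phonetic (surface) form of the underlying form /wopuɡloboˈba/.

/w/ (word-initial) is unaffected → [w].
/o/ (between /w/ and /p/) fails the environment for rule 3, so it stays [o].
/p/ (between /o/ and /u/): rule 1 targets it, but not immediately before a stressed vowel → unchanged [p].
Rule 3 applies to /u/ (between /p/ and /ɡ/: before a voiced consonant) → [uː].
/ɡ/ (between /u/ and /l/) occurs immediately after a vowel → [ɣ] by rule 2.
/l/ (between /ɡ/ and /o/): rule 4 targets it, but not word-finally → unchanged [l].
/o/ (between /l/ and /b/): before a voiced consonant, so rule 3 applies → [oː].
/b/ — between /o/ and /o/, immediately after a vowel — surfaces as [β] (rule 2).
Rule 3 applies to /o/ (between /b/ and /b/: before a voiced consonant) → [oː].
/b/ (between /o/ and /a/): immediately after a vowel, so rule 2 applies → [β].
/a/ — word-final; rule 3 does not apply here → [a].

[wopuːɣloːβoːˈβa]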